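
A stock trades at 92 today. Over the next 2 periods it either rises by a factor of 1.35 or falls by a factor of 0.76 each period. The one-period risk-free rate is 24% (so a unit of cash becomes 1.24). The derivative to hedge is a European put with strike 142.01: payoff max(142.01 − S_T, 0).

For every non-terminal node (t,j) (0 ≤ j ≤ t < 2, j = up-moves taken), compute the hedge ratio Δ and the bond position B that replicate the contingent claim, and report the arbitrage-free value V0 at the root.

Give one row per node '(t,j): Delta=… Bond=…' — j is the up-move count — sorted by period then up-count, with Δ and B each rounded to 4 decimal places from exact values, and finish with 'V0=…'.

(0,0): Delta=-0.6898 Bond=74.8693
(1,0): Delta=-1.0000 Bond=114.5242
(1,1): Delta=-0.6498 Bond=87.8681
V0=11.4039

The replicating-portfolio and risk-neutral prices coincide; use p* = (1.24−0.76)/(1.35−0.76) = 0.8136 for the latter.
Terminal values V(2,·): V(2,0)=88.8708, V(2,1)=47.6180, V(2,2)=0.0000
Node (1,0) S=69.9200: V=(p*·47.6180+(1−p*)·88.8708)/1.24=44.6042; Δ=(47.6180−88.8708)/(94.3920−53.1392)=-1.0000; B=V−Δ·S=114.5242
Node (1,1) S=124.2000: V=(p*·0.0000+(1−p*)·47.6180)/1.24=7.1596; Δ=(0.0000−47.6180)/(167.6700−94.3920)=-0.6498; B=V−Δ·S=87.8681
Node (0,0) S=92.0000: V=(p*·7.1596+(1−p*)·44.6042)/1.24=11.4039; Δ=(7.1596−44.6042)/(124.2000−69.9200)=-0.6898; B=V−Δ·S=74.8693
Root portfolio cost Δ·92+B reproduces V0=11.4039.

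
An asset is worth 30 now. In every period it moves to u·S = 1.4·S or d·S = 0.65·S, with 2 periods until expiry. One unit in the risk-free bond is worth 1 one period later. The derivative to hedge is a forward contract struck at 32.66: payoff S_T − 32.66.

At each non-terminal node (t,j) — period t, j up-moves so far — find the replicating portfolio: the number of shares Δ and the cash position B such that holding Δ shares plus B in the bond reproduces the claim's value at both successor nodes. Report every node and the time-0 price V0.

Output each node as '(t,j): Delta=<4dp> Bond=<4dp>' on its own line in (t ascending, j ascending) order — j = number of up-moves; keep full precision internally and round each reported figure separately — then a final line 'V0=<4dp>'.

(0,0): Delta=1.0000 Bond=-32.6600
(1,0): Delta=1.0000 Bond=-32.6600
(1,1): Delta=1.0000 Bond=-32.6600
V0=-2.6600

Risk-neutral probability p* = (R−d)/(u−d) = (1−0.65)/(1.4−0.65) = 0.4667.
At expiry t=2: V(2,0)=-19.9850, V(2,1)=-5.3600, V(2,2)=26.1400
(1,0): S=19.5000. Δ = (V_up−V_dn)/(S_up−S_dn) = (-5.3600−-19.9850)/(27.3000−12.6750) = 1.0000. V = [p*·-5.3600 + (1−p*)·-19.9850]/1 = -13.1600. B = V − Δ·S = -32.6600.
(1,1): S=42.0000. Δ = (V_up−V_dn)/(S_up−S_dn) = (26.1400−-5.3600)/(58.8000−27.3000) = 1.0000. V = [p*·26.1400 + (1−p*)·-5.3600]/1 = 9.3400. B = V − Δ·S = -32.6600.
(0,0): S=30.0000. Δ = (V_up−V_dn)/(S_up−S_dn) = (9.3400−-13.1600)/(42.0000−19.5000) = 1.0000. V = [p*·9.3400 + (1−p*)·-13.1600]/1 = -2.6600. B = V − Δ·S = -32.6600.
Each (Δ,B) replicates both successor values, so the strategy is self-financing and V0 is arbitrage-free.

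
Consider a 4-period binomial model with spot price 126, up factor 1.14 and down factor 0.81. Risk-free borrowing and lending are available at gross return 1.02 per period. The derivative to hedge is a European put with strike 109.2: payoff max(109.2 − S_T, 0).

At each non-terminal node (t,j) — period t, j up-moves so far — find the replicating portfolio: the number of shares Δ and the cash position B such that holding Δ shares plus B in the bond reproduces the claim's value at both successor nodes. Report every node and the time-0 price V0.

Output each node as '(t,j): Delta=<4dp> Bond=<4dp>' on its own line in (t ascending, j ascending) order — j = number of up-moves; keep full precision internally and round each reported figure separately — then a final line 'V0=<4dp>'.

Since d<R<u, set p* = (R−d)/(u−d) = 0.6364; price each node as the discounted p*-expectation of its children.
Terminal values V(4,·): V(4,0)=54.9611, V(4,1)=32.8638, V(4,2)=1.7639, V(4,3)=0.0000, V(4,4)=0.0000
Node (3,0) S=66.9616: V=(p*·32.8638+(1−p*)·54.9611)/1.02=40.0973; Δ=(32.8638−54.9611)/(76.3362−54.2389)=-1.0000; B=V−Δ·S=107.0588
Node (3,1) S=94.2422: V=(p*·1.7639+(1−p*)·32.8638)/1.02=12.8166; Δ=(1.7639−32.8638)/(107.4361−76.3362)=-1.0000; B=V−Δ·S=107.0588
Node (3,2) S=132.6372: V=(p*·0.0000+(1−p*)·1.7639)/1.02=0.6288; Δ=(0.0000−1.7639)/(151.2064−107.4361)=-0.0403; B=V−Δ·S=5.9740
Node (3,3) S=186.6745: V=(p*·0.0000+(1−p*)·0.0000)/1.02=0.0000; Δ=(0.0000−0.0000)/(212.8090−151.2064)=0.0000; B=V−Δ·S=0.0000
Node (2,0) S=82.6686: V=(p*·12.8166+(1−p*)·40.0973)/1.02=22.2910; Δ=(12.8166−40.0973)/(94.2422−66.9616)=-1.0000; B=V−Δ·S=104.9596
Node (2,1) S=116.3484: V=(p*·0.6288+(1−p*)·12.8166)/1.02=4.9615; Δ=(0.6288−12.8166)/(132.6372−94.2422)=-0.3174; B=V−Δ·S=41.8942
Node (2,2) S=163.7496: V=(p*·0.0000+(1−p*)·0.6288)/1.02=0.2242; Δ=(0.0000−0.6288)/(186.6745−132.6372)=-0.0116; B=V−Δ·S=2.1298
Node (1,0) S=102.0600: V=(p*·4.9615+(1−p*)·22.2910)/1.02=11.0423; Δ=(4.9615−22.2910)/(116.3484−82.6686)=-0.5145; B=V−Δ·S=63.5560
Node (1,1) S=143.6400: V=(p*·0.2242+(1−p*)·4.9615)/1.02=1.9087; Δ=(0.2242−4.9615)/(163.7496−116.3484)=-0.0999; B=V−Δ·S=16.2643
Node (0,0) S=126.0000: V=(p*·1.9087+(1−p*)·11.0423)/1.02=5.1275; Δ=(1.9087−11.0423)/(143.6400−102.0600)=-0.2197; B=V−Δ·S=32.8051
Each (Δ,B) replicates both successor values, so the strategy is self-financing and V0 is arbitrage-free.

(0,0): Delta=-0.2197 Bond=32.8051
(1,0): Delta=-0.5145 Bond=63.5560
(1,1): Delta=-0.0999 Bond=16.2643
(2,0): Delta=-1.0000 Bond=104.9596
(2,1): Delta=-0.3174 Bond=41.8942
(2,2): Delta=-0.0116 Bond=2.1298
(3,0): Delta=-1.0000 Bond=107.0588
(3,1): Delta=-1.0000 Bond=107.0588
(3,2): Delta=-0.0403 Bond=5.9740
(3,3): Delta=0.0000 Bond=0.0000
V0=5.1275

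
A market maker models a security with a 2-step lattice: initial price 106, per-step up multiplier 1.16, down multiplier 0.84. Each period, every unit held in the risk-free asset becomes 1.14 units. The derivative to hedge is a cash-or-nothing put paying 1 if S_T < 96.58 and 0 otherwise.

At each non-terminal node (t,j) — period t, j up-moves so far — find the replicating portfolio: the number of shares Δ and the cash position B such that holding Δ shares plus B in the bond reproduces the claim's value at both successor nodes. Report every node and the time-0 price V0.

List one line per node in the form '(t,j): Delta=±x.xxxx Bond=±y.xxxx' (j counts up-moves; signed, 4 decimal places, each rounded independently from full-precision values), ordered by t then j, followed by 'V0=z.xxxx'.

(0,0): Delta=-0.0016 Bond=0.1743
(1,0): Delta=-0.0351 Bond=3.1798
(1,1): Delta=0.0000 Bond=0.0000
V0=0.0030

Since d<R<u, set p* = (R−d)/(u−d) = 0.9375; price each node as the discounted p*-expectation of its children.
Terminal payoffs: V(2,0)=1.0000, V(2,1)=0.0000, V(2,2)=0.0000
(1,0): S=89.0400. Δ = (V_up−V_dn)/(S_up−S_dn) = (0.0000−1.0000)/(103.2864−74.7936) = -0.0351. V = [p*·0.0000 + (1−p*)·1.0000]/1.14 = 0.0548. B = V − Δ·S = 3.1798.
(1,1): S=122.9600. Δ = (V_up−V_dn)/(S_up−S_dn) = (0.0000−0.0000)/(142.6336−103.2864) = 0.0000. V = [p*·0.0000 + (1−p*)·0.0000]/1.14 = 0.0000. B = V − Δ·S = 0.0000.
(0,0): S=106.0000. Δ = (V_up−V_dn)/(S_up−S_dn) = (0.0000−0.0548)/(122.9600−89.0400) = -0.0016. V = [p*·0.0000 + (1−p*)·0.0548]/1.14 = 0.0030. B = V − Δ·S = 0.1743.
Root portfolio cost Δ·106+B reproduces V0=0.0030.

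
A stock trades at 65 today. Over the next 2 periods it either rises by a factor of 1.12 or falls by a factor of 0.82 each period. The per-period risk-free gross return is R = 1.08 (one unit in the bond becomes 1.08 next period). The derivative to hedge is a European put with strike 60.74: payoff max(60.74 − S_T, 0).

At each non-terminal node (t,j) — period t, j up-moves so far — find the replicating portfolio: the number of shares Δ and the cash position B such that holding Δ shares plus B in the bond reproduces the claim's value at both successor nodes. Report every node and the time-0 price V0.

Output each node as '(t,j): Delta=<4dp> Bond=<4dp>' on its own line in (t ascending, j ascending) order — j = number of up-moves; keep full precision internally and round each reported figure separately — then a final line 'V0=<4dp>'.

Under the risk-neutral measure, an up-move has probability p* = (R−d)/(u−d) = 0.8667 and values discount at R = 1.08.
Payoff layer (t=2): V(2,0)=17.0340, V(2,1)=1.0440, V(2,2)=0.0000
Node (1,0) S=53.3000: V=(p*·1.0440+(1−p*)·17.0340)/1.08=2.9407; Δ=(1.0440−17.0340)/(59.6960−43.7060)=-1.0000; B=V−Δ·S=56.2407
Node (1,1) S=72.8000: V=(p*·0.0000+(1−p*)·1.0440)/1.08=0.1289; Δ=(0.0000−1.0440)/(81.5360−59.6960)=-0.0478; B=V−Δ·S=3.6089
Node (0,0) S=65.0000: V=(p*·0.1289+(1−p*)·2.9407)/1.08=0.4665; Δ=(0.1289−2.9407)/(72.8000−53.3000)=-0.1442; B=V−Δ·S=9.8393
Each (Δ,B) replicates both successor values, so the strategy is self-financing and V0 is arbitrage-free.

(0,0): Delta=-0.1442 Bond=9.8393
(1,0): Delta=-1.0000 Bond=56.2407
(1,1): Delta=-0.0478 Bond=3.6089
V0=0.4665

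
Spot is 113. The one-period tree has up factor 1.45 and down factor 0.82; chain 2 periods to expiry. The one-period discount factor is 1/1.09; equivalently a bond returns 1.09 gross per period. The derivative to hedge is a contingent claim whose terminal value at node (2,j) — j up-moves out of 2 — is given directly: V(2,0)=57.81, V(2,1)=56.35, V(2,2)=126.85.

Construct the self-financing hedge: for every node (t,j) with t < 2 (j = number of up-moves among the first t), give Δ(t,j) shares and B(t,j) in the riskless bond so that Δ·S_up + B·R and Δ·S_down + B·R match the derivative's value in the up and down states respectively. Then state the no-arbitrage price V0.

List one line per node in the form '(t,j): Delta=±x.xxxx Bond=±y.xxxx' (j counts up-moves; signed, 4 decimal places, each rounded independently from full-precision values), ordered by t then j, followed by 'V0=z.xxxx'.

(0,0): Delta=0.3786 Bond=15.9445
(1,0): Delta=-0.0250 Bond=54.7801
(1,1): Delta=0.6830 Bond=-32.4880
V0=58.7288

Risk-neutral probability p* = (R−d)/(u−d) = (1.09−0.82)/(1.45−0.82) = 0.4286.
Terminal values V(2,·): V(2,0)=57.8100, V(2,1)=56.3500, V(2,2)=126.8500
  t=1,j=0: stock 92.6600 → up 134.3570 (V=56.3500), down 75.9812 (V=57.8100). Price 52.4626; hedge Δ=-0.0250, bond B=54.7801.
  t=1,j=1: stock 163.8500 → up 237.5825 (V=126.8500), down 134.3570 (V=56.3500). Price 79.4168; hedge Δ=0.6830, bond B=-32.4880.
  t=0,j=0: stock 113.0000 → up 163.8500 (V=79.4168), down 92.6600 (V=52.4626). Price 58.7288; hedge Δ=0.3786, bond B=15.9445.
Check: Δ(0,0)·S0 + B(0,0) = 58.7288 = V0.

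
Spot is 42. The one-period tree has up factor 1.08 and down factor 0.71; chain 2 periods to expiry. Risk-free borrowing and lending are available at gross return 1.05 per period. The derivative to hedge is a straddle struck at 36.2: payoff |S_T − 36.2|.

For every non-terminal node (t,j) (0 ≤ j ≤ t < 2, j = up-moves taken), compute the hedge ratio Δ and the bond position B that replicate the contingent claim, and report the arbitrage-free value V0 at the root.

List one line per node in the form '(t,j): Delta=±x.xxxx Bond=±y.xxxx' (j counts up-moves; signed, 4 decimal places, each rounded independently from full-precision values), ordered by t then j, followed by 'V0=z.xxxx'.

Since d<R<u, set p* = (R−d)/(u−d) = 0.9189; price each node as the discounted p*-expectation of its children.
Terminal payoffs: V(2,0)=15.0278, V(2,1)=3.9944, V(2,2)=12.7888
(1,0): S=29.8200. Δ = (V_up−V_dn)/(S_up−S_dn) = (3.9944−15.0278)/(32.2056−21.1722) = -1.0000. V = [p*·3.9944 + (1−p*)·15.0278]/1.05 = 4.6562. B = V − Δ·S = 34.4762.
(1,1): S=45.3600. Δ = (V_up−V_dn)/(S_up−S_dn) = (12.7888−3.9944)/(48.9888−32.2056) = 0.5240. V = [p*·12.7888 + (1−p*)·3.9944]/1.05 = 11.5007. B = V − Δ·S = -12.2679.
(0,0): S=42.0000. Δ = (V_up−V_dn)/(S_up−S_dn) = (11.5007−4.6562)/(45.3600−29.8200) = 0.4404. V = [p*·11.5007 + (1−p*)·4.6562]/1.05 = 10.4245. B = V − Δ·S = -8.0742.
Each (Δ,B) replicates both successor values, so the strategy is self-financing and V0 is arbitrage-free.

(0,0): Delta=0.4404 Bond=-8.0742
(1,0): Delta=-1.0000 Bond=34.4762
(1,1): Delta=0.5240 Bond=-12.2679
V0=10.4245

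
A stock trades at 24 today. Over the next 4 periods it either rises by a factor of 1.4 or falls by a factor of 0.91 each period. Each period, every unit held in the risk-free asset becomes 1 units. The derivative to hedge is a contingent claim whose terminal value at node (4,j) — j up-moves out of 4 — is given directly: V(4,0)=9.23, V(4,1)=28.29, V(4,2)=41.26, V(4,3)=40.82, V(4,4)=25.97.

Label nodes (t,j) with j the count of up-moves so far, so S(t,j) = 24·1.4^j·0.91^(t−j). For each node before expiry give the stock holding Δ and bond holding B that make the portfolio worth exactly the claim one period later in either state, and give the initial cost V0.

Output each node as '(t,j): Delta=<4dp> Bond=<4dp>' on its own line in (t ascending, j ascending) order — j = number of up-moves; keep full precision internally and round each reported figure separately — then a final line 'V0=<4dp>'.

The replicating-portfolio and risk-neutral prices coincide; use p* = (1−0.91)/(1.4−0.91) = 0.1837 for the latter.
Terminal payoffs: V(4,0)=9.2300, V(4,1)=28.2900, V(4,2)=41.2600, V(4,3)=40.8200, V(4,4)=25.9700
(3,0): S=18.0857. Δ = (V_up−V_dn)/(S_up−S_dn) = (28.2900−9.2300)/(25.3200−16.4580) = 2.1508. V = [p*·28.2900 + (1−p*)·9.2300]/1 = 12.7308. B = V − Δ·S = -26.1671.
(3,1): S=27.8242. Δ = (V_up−V_dn)/(S_up−S_dn) = (41.2600−28.2900)/(38.9538−25.3200) = 0.9513. V = [p*·41.2600 + (1−p*)·28.2900]/1 = 30.6722. B = V − Δ·S = 4.2029.
(3,2): S=42.8064. Δ = (V_up−V_dn)/(S_up−S_dn) = (40.8200−41.2600)/(59.9290−38.9538) = -0.0210. V = [p*·40.8200 + (1−p*)·41.2600]/1 = 41.1792. B = V − Δ·S = 42.0771.
(3,3): S=65.8560. Δ = (V_up−V_dn)/(S_up−S_dn) = (25.9700−40.8200)/(92.1984−59.9290) = -0.4602. V = [p*·25.9700 + (1−p*)·40.8200]/1 = 38.0924. B = V − Δ·S = 68.3986.
(2,0): S=19.8744. Δ = (V_up−V_dn)/(S_up−S_dn) = (30.6722−12.7308)/(27.8242−18.0857) = 1.8423. V = [p*·30.6722 + (1−p*)·12.7308]/1 = 16.0262. B = V − Δ·S = -20.5890.
(2,1): S=30.5760. Δ = (V_up−V_dn)/(S_up−S_dn) = (41.1792−30.6722)/(42.8064−27.8242) = 0.7013. V = [p*·41.1792 + (1−p*)·30.6722]/1 = 32.6021. B = V − Δ·S = 11.1594.
(2,2): S=47.0400. Δ = (V_up−V_dn)/(S_up−S_dn) = (38.0924−41.1792)/(65.8560−42.8064) = -0.1339. V = [p*·38.0924 + (1−p*)·41.1792]/1 = 40.6122. B = V − Δ·S = 46.9117.
(1,0): S=21.8400. Δ = (V_up−V_dn)/(S_up−S_dn) = (32.6021−16.0262)/(30.5760−19.8744) = 1.5489. V = [p*·32.6021 + (1−p*)·16.0262]/1 = 19.0707. B = V − Δ·S = -14.7577.
(1,1): S=33.6000. Δ = (V_up−V_dn)/(S_up−S_dn) = (40.6122−32.6021)/(47.0400−30.5760) = 0.4865. V = [p*·40.6122 + (1−p*)·32.6021]/1 = 34.0733. B = V − Δ·S = 17.7261.
(0,0): S=24.0000. Δ = (V_up−V_dn)/(S_up−S_dn) = (34.0733−19.0707)/(33.6000−21.8400) = 1.2757. V = [p*·34.0733 + (1−p*)·19.0707]/1 = 21.8263. B = V − Δ·S = -8.7912.
Check: Δ(0,0)·S0 + B(0,0) = 21.8263 = V0.

(0,0): Delta=1.2757 Bond=-8.7912
(1,0): Delta=1.5489 Bond=-14.7577
(1,1): Delta=0.4865 Bond=17.7261
(2,0): Delta=1.8423 Bond=-20.5890
(2,1): Delta=0.7013 Bond=11.1594
(2,2): Delta=-0.1339 Bond=46.9117
(3,0): Delta=2.1508 Bond=-26.1671
(3,1): Delta=0.9513 Bond=4.2029
(3,2): Delta=-0.0210 Bond=42.0771
(3,3): Delta=-0.4602 Bond=68.3986
V0=21.8263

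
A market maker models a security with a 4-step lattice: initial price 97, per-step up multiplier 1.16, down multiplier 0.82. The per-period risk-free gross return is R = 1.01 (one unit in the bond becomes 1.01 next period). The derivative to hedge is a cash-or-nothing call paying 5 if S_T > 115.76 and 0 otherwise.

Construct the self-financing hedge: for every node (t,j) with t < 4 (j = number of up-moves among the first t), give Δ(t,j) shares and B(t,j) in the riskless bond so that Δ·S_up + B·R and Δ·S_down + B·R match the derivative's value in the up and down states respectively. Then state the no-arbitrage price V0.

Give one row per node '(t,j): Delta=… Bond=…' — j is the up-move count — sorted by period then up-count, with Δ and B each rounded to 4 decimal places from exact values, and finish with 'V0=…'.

(0,0): Delta=0.0608 Bond=-3.9511
(1,0): Delta=0.0566 Bond=-3.6550
(1,1): Delta=0.0632 Bond=-4.2556
(2,0): Delta=0.0000 Bond=0.0000
(2,1): Delta=0.0882 Bond=-6.6060
(2,2): Delta=0.0492 Bond=-2.4762
(3,0): Delta=0.0000 Bond=0.0000
(3,1): Delta=0.0000 Bond=0.0000
(3,2): Delta=0.1374 Bond=-11.9394
(3,3): Delta=0.0000 Bond=4.9505
V0=1.9483

Risk-neutral probability p* = (R−d)/(u−d) = (1.01−0.82)/(1.16−0.82) = 0.5588.
At expiry t=4: V(4,0)=0.0000, V(4,1)=0.0000, V(4,2)=0.0000, V(4,3)=5.0000, V(4,4)=5.0000
Node (3,0) S=53.4827: V=(p*·0.0000+(1−p*)·0.0000)/1.01=0.0000; Δ=(0.0000−0.0000)/(62.0399−43.8558)=0.0000; B=V−Δ·S=0.0000
Node (3,1) S=75.6584: V=(p*·0.0000+(1−p*)·0.0000)/1.01=0.0000; Δ=(0.0000−0.0000)/(87.7638−62.0399)=0.0000; B=V−Δ·S=0.0000
Node (3,2) S=107.0290: V=(p*·5.0000+(1−p*)·0.0000)/1.01=2.7665; Δ=(5.0000−0.0000)/(124.1537−87.7638)=0.1374; B=V−Δ·S=-11.9394
Node (3,3) S=151.4069: V=(p*·5.0000+(1−p*)·5.0000)/1.01=4.9505; Δ=(5.0000−5.0000)/(175.6320−124.1537)=0.0000; B=V−Δ·S=4.9505
Node (2,0) S=65.2228: V=(p*·0.0000+(1−p*)·0.0000)/1.01=0.0000; Δ=(0.0000−0.0000)/(75.6584−53.4827)=0.0000; B=V−Δ·S=0.0000
Node (2,1) S=92.2664: V=(p*·2.7665+(1−p*)·0.0000)/1.01=1.5307; Δ=(2.7665−0.0000)/(107.0290−75.6584)=0.0882; B=V−Δ·S=-6.6060
Node (2,2) S=130.5232: V=(p*·4.9505+(1−p*)·2.7665)/1.01=3.9475; Δ=(4.9505−2.7665)/(151.4069−107.0290)=0.0492; B=V−Δ·S=-2.4762
Node (1,0) S=79.5400: V=(p*·1.5307+(1−p*)·0.0000)/1.01=0.8469; Δ=(1.5307−0.0000)/(92.2664−65.2228)=0.0566; B=V−Δ·S=-3.6550
Node (1,1) S=112.5200: V=(p*·3.9475+(1−p*)·1.5307)/1.01=2.8527; Δ=(3.9475−1.5307)/(130.5232−92.2664)=0.0632; B=V−Δ·S=-4.2556
Node (0,0) S=97.0000: V=(p*·2.8527+(1−p*)·0.8469)/1.01=1.9483; Δ=(2.8527−0.8469)/(112.5200−79.5400)=0.0608; B=V−Δ·S=-3.9511
Check: Δ(0,0)·S0 + B(0,0) = 1.9483 = V0.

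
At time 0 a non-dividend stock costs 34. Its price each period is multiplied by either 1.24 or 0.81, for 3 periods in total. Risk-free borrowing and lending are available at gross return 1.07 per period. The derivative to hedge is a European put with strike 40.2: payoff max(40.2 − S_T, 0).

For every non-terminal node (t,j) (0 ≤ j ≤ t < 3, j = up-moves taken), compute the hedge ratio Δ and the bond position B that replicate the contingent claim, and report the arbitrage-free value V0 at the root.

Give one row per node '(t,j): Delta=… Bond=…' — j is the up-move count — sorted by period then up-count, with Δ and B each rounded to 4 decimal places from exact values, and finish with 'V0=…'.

The replicating-portfolio and risk-neutral prices coincide; use p* = (1.07−0.81)/(1.24−0.81) = 0.6047 for the latter.
At expiry t=3: V(3,0)=22.1310, V(3,1)=12.5388, V(3,2)=0.0000, V(3,3)=0.0000
Node (2,0) S=22.3074: V=(p*·12.5388+(1−p*)·22.1310)/1.07=15.2627; Δ=(12.5388−22.1310)/(27.6612−18.0690)=-1.0000; B=V−Δ·S=37.5701
Node (2,1) S=34.1496: V=(p*·0.0000+(1−p*)·12.5388)/1.07=4.6329; Δ=(0.0000−12.5388)/(42.3455−27.6612)=-0.8539; B=V−Δ·S=33.7930
Node (2,2) S=52.2784: V=(p*·0.0000+(1−p*)·0.0000)/1.07=0.0000; Δ=(0.0000−0.0000)/(64.8252−42.3455)=0.0000; B=V−Δ·S=0.0000
Node (1,0) S=27.5400: V=(p*·4.6329+(1−p*)·15.2627)/1.07=8.2574; Δ=(4.6329−15.2627)/(34.1496−22.3074)=-0.8976; B=V−Δ·S=32.9778
Node (1,1) S=42.1600: V=(p*·0.0000+(1−p*)·4.6329)/1.07=1.7118; Δ=(0.0000−4.6329)/(52.2784−34.1496)=-0.2556; B=V−Δ·S=12.4860
Node (0,0) S=34.0000: V=(p*·1.7118+(1−p*)·8.2574)/1.07=4.0183; Δ=(1.7118−8.2574)/(42.1600−27.5400)=-0.4477; B=V−Δ·S=19.2406
Each (Δ,B) replicates both successor values, so the strategy is self-financing and V0 is arbitrage-free.

(0,0): Delta=-0.4477 Bond=19.2406
(1,0): Delta=-0.8976 Bond=32.9778
(1,1): Delta=-0.2556 Bond=12.4860
(2,0): Delta=-1.0000 Bond=37.5701
(2,1): Delta=-0.8539 Bond=33.7930
(2,2): Delta=0.0000 Bond=0.0000
V0=4.0183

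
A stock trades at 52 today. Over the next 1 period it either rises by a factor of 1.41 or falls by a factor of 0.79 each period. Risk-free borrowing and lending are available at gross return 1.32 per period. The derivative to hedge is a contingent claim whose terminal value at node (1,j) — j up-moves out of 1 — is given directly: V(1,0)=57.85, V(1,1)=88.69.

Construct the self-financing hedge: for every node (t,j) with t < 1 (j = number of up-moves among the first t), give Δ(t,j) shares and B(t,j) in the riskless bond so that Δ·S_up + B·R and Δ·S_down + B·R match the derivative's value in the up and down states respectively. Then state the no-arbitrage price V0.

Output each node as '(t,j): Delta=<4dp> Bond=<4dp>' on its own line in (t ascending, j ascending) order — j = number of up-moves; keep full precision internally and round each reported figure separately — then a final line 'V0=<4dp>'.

Under the risk-neutral measure, an up-move has probability p* = (R−d)/(u−d) = 0.8548 and values discount at R = 1.32.
Payoff layer (t=1): V(1,0)=57.8500, V(1,1)=88.6900
  t=0,j=0: stock 52.0000 → up 73.3200 (V=88.6900), down 41.0800 (V=57.8500). Price 63.7979; hedge Δ=0.9566, bond B=14.0560.
Each (Δ,B) replicates both successor values, so the strategy is self-financing and V0 is arbitrage-free.

(0,0): Delta=0.9566 Bond=14.0560
V0=63.7979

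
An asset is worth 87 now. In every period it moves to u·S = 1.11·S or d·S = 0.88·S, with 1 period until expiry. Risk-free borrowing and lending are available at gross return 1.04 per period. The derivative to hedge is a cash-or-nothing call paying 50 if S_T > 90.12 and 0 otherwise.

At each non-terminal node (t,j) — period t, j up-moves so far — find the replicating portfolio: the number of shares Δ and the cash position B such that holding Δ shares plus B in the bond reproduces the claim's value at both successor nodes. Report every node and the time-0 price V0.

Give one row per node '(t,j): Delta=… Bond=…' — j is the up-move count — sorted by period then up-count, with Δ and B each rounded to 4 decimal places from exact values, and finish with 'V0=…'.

Under the risk-neutral measure, an up-move has probability p* = (R−d)/(u−d) = 0.6957 and values discount at R = 1.04.
Terminal payoffs: V(1,0)=0.0000, V(1,1)=50.0000
  t=0,j=0: stock 87.0000 → up 96.5700 (V=50.0000), down 76.5600 (V=0.0000). Price 33.4448; hedge Δ=2.4988, bond B=-183.9465.
The time-0 hedge costs 33.4448, which is the no-arbitrage price.

(0,0): Delta=2.4988 Bond=-183.9465
V0=33.4448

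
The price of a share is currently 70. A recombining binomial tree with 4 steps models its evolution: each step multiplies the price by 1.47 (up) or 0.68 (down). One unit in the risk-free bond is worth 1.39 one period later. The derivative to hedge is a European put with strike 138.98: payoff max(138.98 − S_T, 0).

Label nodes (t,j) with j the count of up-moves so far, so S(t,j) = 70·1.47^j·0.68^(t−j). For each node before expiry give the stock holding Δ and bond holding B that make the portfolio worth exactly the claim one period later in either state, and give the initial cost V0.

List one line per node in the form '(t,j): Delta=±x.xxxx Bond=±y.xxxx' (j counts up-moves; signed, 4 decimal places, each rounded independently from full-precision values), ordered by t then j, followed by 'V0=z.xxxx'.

(0,0): Delta=-0.1212 Bond=9.5121
(1,0): Delta=-0.8641 Bond=48.5855
(1,1): Delta=-0.0825 Bond=9.2372
(2,0): Delta=-1.0000 Bond=71.9321
(2,1): Delta=-0.8570 Bond=67.0383
(2,2): Delta=-0.0421 Bond=6.7329
(3,0): Delta=-1.0000 Bond=99.9856
(3,1): Delta=-1.0000 Bond=99.9856
(3,2): Delta=-0.8496 Bond=92.4168
(3,3): Delta=0.0000 Bond=0.0000
V0=1.0292

Risk-neutral probability p* = (R−d)/(u−d) = (1.39−0.68)/(1.47−0.68) = 0.8987.
Terminal payoffs: V(4,0)=124.0130, V(4,1)=106.6249, V(4,2)=69.0360, V(4,3)=0.0000, V(4,4)=0.0000
Node (3,0) S=22.0102: V=(p*·106.6249+(1−p*)·124.0130)/1.39=77.9754; Δ=(106.6249−124.0130)/(32.3551−14.9670)=-1.0000; B=V−Δ·S=99.9856
Node (3,1) S=47.5810: V=(p*·69.0360+(1−p*)·106.6249)/1.39=52.4047; Δ=(69.0360−106.6249)/(69.9440−32.3551)=-1.0000; B=V−Δ·S=99.9856
Node (3,2) S=102.8588: V=(p*·0.0000+(1−p*)·69.0360)/1.39=5.0295; Δ=(0.0000−69.0360)/(151.2025−69.9440)=-0.8496; B=V−Δ·S=92.4168
Node (3,3) S=222.3566: V=(p*·0.0000+(1−p*)·0.0000)/1.39=0.0000; Δ=(0.0000−0.0000)/(326.8642−151.2025)=0.0000; B=V−Δ·S=0.0000
Node (2,0) S=32.3680: V=(p*·52.4047+(1−p*)·77.9754)/1.39=39.5641; Δ=(52.4047−77.9754)/(47.5810−22.0102)=-1.0000; B=V−Δ·S=71.9321
Node (2,1) S=69.9720: V=(p*·5.0295+(1−p*)·52.4047)/1.39=7.0698; Δ=(5.0295−52.4047)/(102.8588−47.5810)=-0.8570; B=V−Δ·S=67.0383
Node (2,2) S=151.2630: V=(p*·0.0000+(1−p*)·5.0295)/1.39=0.3664; Δ=(0.0000−5.0295)/(222.3566−102.8588)=-0.0421; B=V−Δ·S=6.7329
Node (1,0) S=47.6000: V=(p*·7.0698+(1−p*)·39.5641)/1.39=7.4535; Δ=(7.0698−39.5641)/(69.9720−32.3680)=-0.8641; B=V−Δ·S=48.5855
Node (1,1) S=102.9000: V=(p*·0.3664+(1−p*)·7.0698)/1.39=0.7520; Δ=(0.3664−7.0698)/(151.2630−69.9720)=-0.0825; B=V−Δ·S=9.2372
Node (0,0) S=70.0000: V=(p*·0.7520+(1−p*)·7.4535)/1.39=1.0292; Δ=(0.7520−7.4535)/(102.9000−47.6000)=-0.1212; B=V−Δ·S=9.5121
Each (Δ,B) replicates both successor values, so the strategy is self-financing and V0 is arbitrage-free.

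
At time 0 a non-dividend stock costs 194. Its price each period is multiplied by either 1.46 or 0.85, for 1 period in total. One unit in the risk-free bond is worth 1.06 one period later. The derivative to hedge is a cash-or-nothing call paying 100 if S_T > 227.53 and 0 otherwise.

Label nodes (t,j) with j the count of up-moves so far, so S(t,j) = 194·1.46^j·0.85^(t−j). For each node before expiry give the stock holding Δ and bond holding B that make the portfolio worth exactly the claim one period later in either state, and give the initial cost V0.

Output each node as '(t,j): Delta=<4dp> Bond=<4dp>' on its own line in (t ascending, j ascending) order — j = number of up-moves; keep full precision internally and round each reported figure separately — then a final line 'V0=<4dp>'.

(0,0): Delta=0.8450 Bond=-131.4569
V0=32.4776

Since d<R<u, set p* = (R−d)/(u−d) = 0.3443; price each node as the discounted p*-expectation of its children.
Terminal payoffs: V(1,0)=0.0000, V(1,1)=100.0000
Node (0,0) S=194.0000: V=(p*·100.0000+(1−p*)·0.0000)/1.06=32.4776; Δ=(100.0000−0.0000)/(283.2400−164.9000)=0.8450; B=V−Δ·S=-131.4569
Check: Δ(0,0)·S0 + B(0,0) = 32.4776 = V0.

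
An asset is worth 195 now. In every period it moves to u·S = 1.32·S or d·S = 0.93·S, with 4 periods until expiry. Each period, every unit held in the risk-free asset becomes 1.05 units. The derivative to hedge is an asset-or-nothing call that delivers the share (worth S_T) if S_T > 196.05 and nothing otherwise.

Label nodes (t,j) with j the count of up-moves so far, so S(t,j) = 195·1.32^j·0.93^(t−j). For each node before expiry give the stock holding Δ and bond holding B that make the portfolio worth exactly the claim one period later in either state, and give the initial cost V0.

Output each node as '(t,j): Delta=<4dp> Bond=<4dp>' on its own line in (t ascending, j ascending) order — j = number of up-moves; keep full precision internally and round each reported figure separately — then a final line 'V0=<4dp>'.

(0,0): Delta=1.5498 Bond=-134.7771
(1,0): Delta=1.8966 Bond=-204.4119
(1,1): Delta=1.0000 Bond=0.0000
(2,0): Delta=2.4622 Bond=-310.0247
(2,1): Delta=1.0000 Bond=0.0000
(2,2): Delta=1.0000 Bond=0.0000
(3,0): Delta=3.3846 Bond=-470.2041
(3,1): Delta=1.0000 Bond=0.0000
(3,2): Delta=1.0000 Bond=0.0000
(3,3): Delta=1.0000 Bond=0.0000
V0=167.4320

The replicating-portfolio and risk-neutral prices coincide; use p* = (1.05−0.93)/(1.32−0.93) = 0.3077 for the latter.
Terminal payoffs: V(4,0)=0.0000, V(4,1)=207.0415, V(4,2)=293.8653, V(4,3)=417.0992, V(4,4)=592.0118
  t=3,j=0: stock 156.8496 → up 207.0415 (V=207.0415), down 145.8701 (V=0.0000). Price 60.6715; hedge Δ=3.3846, bond B=-470.2041.
  t=3,j=1: stock 222.6253 → up 293.8653 (V=293.8653), down 207.0415 (V=207.0415). Price 222.6253; hedge Δ=1.0000, bond B=0.0000.
  t=3,j=2: stock 315.9842 → up 417.0992 (V=417.0992), down 293.8653 (V=293.8653). Price 315.9842; hedge Δ=1.0000, bond B=0.0000.
  t=3,j=3: stock 448.4938 → up 592.0118 (V=592.0118), down 417.0992 (V=417.0992). Price 448.4938; hedge Δ=1.0000, bond B=0.0000.
  t=2,j=0: stock 168.6555 → up 222.6253 (V=222.6253), down 156.8496 (V=60.6715). Price 105.2414; hedge Δ=2.4622, bond B=-310.0247.
  t=2,j=1: stock 239.3820 → up 315.9842 (V=315.9842), down 222.6253 (V=222.6253). Price 239.3820; hedge Δ=1.0000, bond B=0.0000.
  t=2,j=2: stock 339.7680 → up 448.4938 (V=448.4938), down 315.9842 (V=315.9842). Price 339.7680; hedge Δ=1.0000, bond B=0.0000.
  t=1,j=0: stock 181.3500 → up 239.3820 (V=239.3820), down 168.6555 (V=105.2414). Price 139.5385; hedge Δ=1.8966, bond B=-204.4119.
  t=1,j=1: stock 257.4000 → up 339.7680 (V=339.7680), down 239.3820 (V=239.3820). Price 257.4000; hedge Δ=1.0000, bond B=0.0000.
  t=0,j=0: stock 195.0000 → up 257.4000 (V=257.4000), down 181.3500 (V=139.5385). Price 167.4320; hedge Δ=1.5498, bond B=-134.7771.
Each (Δ,B) replicates both successor values, so the strategy is self-financing and V0 is arbitrage-free.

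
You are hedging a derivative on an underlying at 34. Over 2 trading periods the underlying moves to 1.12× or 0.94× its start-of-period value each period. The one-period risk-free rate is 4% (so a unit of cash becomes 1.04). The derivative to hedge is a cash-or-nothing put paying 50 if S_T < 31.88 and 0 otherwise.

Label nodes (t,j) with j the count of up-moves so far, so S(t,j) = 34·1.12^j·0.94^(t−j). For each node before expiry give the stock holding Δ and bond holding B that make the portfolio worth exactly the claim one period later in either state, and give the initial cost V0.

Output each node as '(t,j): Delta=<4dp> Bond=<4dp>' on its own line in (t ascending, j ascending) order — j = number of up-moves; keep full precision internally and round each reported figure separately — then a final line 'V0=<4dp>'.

Under the risk-neutral measure, an up-move has probability p* = (R−d)/(u−d) = 0.5556 and values discount at R = 1.04.
Terminal values V(2,·): V(2,0)=50.0000, V(2,1)=0.0000, V(2,2)=0.0000
Node (1,0) S=31.9600: V=(p*·0.0000+(1−p*)·50.0000)/1.04=21.3675; Δ=(0.0000−50.0000)/(35.7952−30.0424)=-8.6914; B=V−Δ·S=299.1453
Node (1,1) S=38.0800: V=(p*·0.0000+(1−p*)·0.0000)/1.04=0.0000; Δ=(0.0000−0.0000)/(42.6496−35.7952)=0.0000; B=V−Δ·S=0.0000
Node (0,0) S=34.0000: V=(p*·0.0000+(1−p*)·21.3675)/1.04=9.1314; Δ=(0.0000−21.3675)/(38.0800−31.9600)=-3.4914; B=V−Δ·S=127.8399
The time-0 hedge costs 9.1314, which is the no-arbitrage price.

(0,0): Delta=-3.4914 Bond=127.8399
(1,0): Delta=-8.6914 Bond=299.1453
(1,1): Delta=0.0000 Bond=0.0000
V0=9.1314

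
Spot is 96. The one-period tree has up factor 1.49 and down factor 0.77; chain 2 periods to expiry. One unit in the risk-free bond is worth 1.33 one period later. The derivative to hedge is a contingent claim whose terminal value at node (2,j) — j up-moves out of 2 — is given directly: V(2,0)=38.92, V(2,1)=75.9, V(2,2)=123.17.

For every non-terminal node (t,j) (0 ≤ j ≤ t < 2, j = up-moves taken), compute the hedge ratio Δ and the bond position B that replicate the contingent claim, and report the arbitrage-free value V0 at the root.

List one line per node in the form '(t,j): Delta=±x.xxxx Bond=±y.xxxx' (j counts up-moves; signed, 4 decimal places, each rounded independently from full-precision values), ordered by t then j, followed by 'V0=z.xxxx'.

Risk-neutral probability p* = (R−d)/(u−d) = (1.33−0.77)/(1.49−0.77) = 0.7778.
Terminal payoffs: V(2,0)=38.9200, V(2,1)=75.9000, V(2,2)=123.1700
Node (1,0) S=73.9200: V=(p*·75.9000+(1−p*)·38.9200)/1.33=50.8889; Δ=(75.9000−38.9200)/(110.1408−56.9184)=0.6948; B=V−Δ·S=-0.4722
Node (1,1) S=143.0400: V=(p*·123.1700+(1−p*)·75.9000)/1.33=84.7109; Δ=(123.1700−75.9000)/(213.1296−110.1408)=0.4590; B=V−Δ·S=19.0582
Node (0,0) S=96.0000: V=(p*·84.7109+(1−p*)·50.8889)/1.33=58.0413; Δ=(84.7109−50.8889)/(143.0400−73.9200)=0.4893; B=V−Δ·S=11.0662
Check: Δ(0,0)·S0 + B(0,0) = 58.0413 = V0.

(0,0): Delta=0.4893 Bond=11.0662
(1,0): Delta=0.6948 Bond=-0.4722
(1,1): Delta=0.4590 Bond=19.0582
V0=58.0413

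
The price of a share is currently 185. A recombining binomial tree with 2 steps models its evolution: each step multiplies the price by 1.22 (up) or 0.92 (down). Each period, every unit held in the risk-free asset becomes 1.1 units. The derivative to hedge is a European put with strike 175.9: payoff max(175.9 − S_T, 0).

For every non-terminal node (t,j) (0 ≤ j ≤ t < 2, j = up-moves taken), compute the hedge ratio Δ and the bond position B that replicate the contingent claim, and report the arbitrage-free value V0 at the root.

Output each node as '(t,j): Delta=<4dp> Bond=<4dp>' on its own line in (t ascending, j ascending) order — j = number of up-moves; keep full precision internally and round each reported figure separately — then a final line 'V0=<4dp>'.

(0,0): Delta=-0.1266 Bond=25.9675
(1,0): Delta=-0.3783 Bond=71.4107
(1,1): Delta=0.0000 Bond=0.0000
V0=2.5542

Risk-neutral probability p* = (R−d)/(u−d) = (1.1−0.92)/(1.22−0.92) = 0.6000.
At expiry t=2: V(2,0)=19.3160, V(2,1)=0.0000, V(2,2)=0.0000
  t=1,j=0: stock 170.2000 → up 207.6440 (V=0.0000), down 156.5840 (V=19.3160). Price 7.0240; hedge Δ=-0.3783, bond B=71.4107.
  t=1,j=1: stock 225.7000 → up 275.3540 (V=0.0000), down 207.6440 (V=0.0000). Price 0.0000; hedge Δ=0.0000, bond B=0.0000.
  t=0,j=0: stock 185.0000 → up 225.7000 (V=0.0000), down 170.2000 (V=7.0240). Price 2.5542; hedge Δ=-0.1266, bond B=25.9675.
Each (Δ,B) replicates both successor values, so the strategy is self-financing and V0 is arbitrage-free.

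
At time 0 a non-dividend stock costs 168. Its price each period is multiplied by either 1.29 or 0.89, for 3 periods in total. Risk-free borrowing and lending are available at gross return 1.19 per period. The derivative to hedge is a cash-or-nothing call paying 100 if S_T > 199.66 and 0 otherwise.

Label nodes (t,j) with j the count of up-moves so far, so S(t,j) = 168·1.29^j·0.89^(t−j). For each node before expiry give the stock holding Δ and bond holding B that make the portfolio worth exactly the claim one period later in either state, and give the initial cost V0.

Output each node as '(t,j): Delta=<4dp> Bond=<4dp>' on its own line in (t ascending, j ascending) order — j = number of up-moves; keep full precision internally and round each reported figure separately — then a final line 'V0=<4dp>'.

(0,0): Delta=0.3941 Bond=-16.1335
(1,0): Delta=1.0538 Bond=-117.8413
(1,1): Delta=0.2423 Bond=13.6819
(2,0): Delta=0.0000 Bond=0.0000
(2,1): Delta=1.2961 Bond=-186.9748
(2,2): Delta=0.0000 Bond=84.0336
V0=50.0695

Since d<R<u, set p* = (R−d)/(u−d) = 0.7500; price each node as the discounted p*-expectation of its children.
Terminal values V(3,·): V(3,0)=0.0000, V(3,1)=0.0000, V(3,2)=100.0000, V(3,3)=100.0000
Node (2,0) S=133.0728: V=(p*·0.0000+(1−p*)·0.0000)/1.19=0.0000; Δ=(0.0000−0.0000)/(171.6639−118.4348)=0.0000; B=V−Δ·S=0.0000
Node (2,1) S=192.8808: V=(p*·100.0000+(1−p*)·0.0000)/1.19=63.0252; Δ=(100.0000−0.0000)/(248.8162−171.6639)=1.2961; B=V−Δ·S=-186.9748
Node (2,2) S=279.5688: V=(p*·100.0000+(1−p*)·100.0000)/1.19=84.0336; Δ=(100.0000−100.0000)/(360.6438−248.8162)=0.0000; B=V−Δ·S=84.0336
Node (1,0) S=149.5200: V=(p*·63.0252+(1−p*)·0.0000)/1.19=39.7218; Δ=(63.0252−0.0000)/(192.8808−133.0728)=1.0538; B=V−Δ·S=-117.8413
Node (1,1) S=216.7200: V=(p*·84.0336+(1−p*)·63.0252)/1.19=66.2030; Δ=(84.0336−63.0252)/(279.5688−192.8808)=0.2423; B=V−Δ·S=13.6819
Node (0,0) S=168.0000: V=(p*·66.2030+(1−p*)·39.7218)/1.19=50.0695; Δ=(66.2030−39.7218)/(216.7200−149.5200)=0.3941; B=V−Δ·S=-16.1335
Each (Δ,B) replicates both successor values, so the strategy is self-financing and V0 is arbitrage-free.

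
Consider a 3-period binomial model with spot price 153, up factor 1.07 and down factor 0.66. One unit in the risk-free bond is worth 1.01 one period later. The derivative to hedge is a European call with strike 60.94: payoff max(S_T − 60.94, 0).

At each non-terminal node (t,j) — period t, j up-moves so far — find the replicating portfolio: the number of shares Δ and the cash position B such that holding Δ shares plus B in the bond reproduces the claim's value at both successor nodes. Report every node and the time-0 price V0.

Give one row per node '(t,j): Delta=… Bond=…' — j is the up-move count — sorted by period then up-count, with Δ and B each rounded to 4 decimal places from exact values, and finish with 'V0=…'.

The replicating-portfolio and risk-neutral prices coincide; use p* = (1.01−0.66)/(1.07−0.66) = 0.8537 for the latter.
Payoff layer (t=3): V(3,0)=0.0000, V(3,1)=10.3721, V(3,2)=54.6720, V(3,3)=126.4916
Node (2,0) S=66.6468: V=(p*·10.3721+(1−p*)·0.0000)/1.01=8.7665; Δ=(10.3721−0.0000)/(71.3121−43.9869)=0.3796; B=V−Δ·S=-16.5312
Node (2,1) S=108.0486: V=(p*·54.6720+(1−p*)·10.3721)/1.01=47.7120; Δ=(54.6720−10.3721)/(115.6120−71.3121)=1.0000; B=V−Δ·S=-60.3366
Node (2,2) S=175.1697: V=(p*·126.4916+(1−p*)·54.6720)/1.01=114.8331; Δ=(126.4916−54.6720)/(187.4316−115.6120)=1.0000; B=V−Δ·S=-60.3366
Node (1,0) S=100.9800: V=(p*·47.7120+(1−p*)·8.7665)/1.01=41.5967; Δ=(47.7120−8.7665)/(108.0486−66.6468)=0.9407; B=V−Δ·S=-53.3922
Node (1,1) S=163.7100: V=(p*·114.8331+(1−p*)·47.7120)/1.01=103.9708; Δ=(114.8331−47.7120)/(175.1697−108.0486)=1.0000; B=V−Δ·S=-59.7392
Node (0,0) S=153.0000: V=(p*·103.9708+(1−p*)·41.5967)/1.01=93.9038; Δ=(103.9708−41.5967)/(163.7100−100.9800)=0.9943; B=V−Δ·S=-58.2281
Each (Δ,B) replicates both successor values, so the strategy is self-financing and V0 is arbitrage-free.

(0,0): Delta=0.9943 Bond=-58.2281
(1,0): Delta=0.9407 Bond=-53.3922
(1,1): Delta=1.0000 Bond=-59.7392
(2,0): Delta=0.3796 Bond=-16.5312
(2,1): Delta=1.0000 Bond=-60.3366
(2,2): Delta=1.0000 Bond=-60.3366
V0=93.9038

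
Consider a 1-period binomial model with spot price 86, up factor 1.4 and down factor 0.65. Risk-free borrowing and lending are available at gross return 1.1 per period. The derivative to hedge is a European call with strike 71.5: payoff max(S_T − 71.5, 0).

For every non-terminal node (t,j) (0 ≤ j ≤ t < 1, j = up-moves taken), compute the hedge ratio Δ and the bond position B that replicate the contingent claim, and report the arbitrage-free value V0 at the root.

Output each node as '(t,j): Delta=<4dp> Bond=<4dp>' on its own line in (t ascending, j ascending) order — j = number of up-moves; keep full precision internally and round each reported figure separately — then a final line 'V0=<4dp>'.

(0,0): Delta=0.7581 Bond=-38.5273
V0=26.6727

Risk-neutral probability p* = (R−d)/(u−d) = (1.1−0.65)/(1.4−0.65) = 0.6000.
Terminal values V(1,·): V(1,0)=0.0000, V(1,1)=48.9000
(0,0): S=86.0000. Δ = (V_up−V_dn)/(S_up−S_dn) = (48.9000−0.0000)/(120.4000−55.9000) = 0.7581. V = [p*·48.9000 + (1−p*)·0.0000]/1.1 = 26.6727. B = V − Δ·S = -38.5273.
The time-0 hedge costs 26.6727, which is the no-arbitrage price.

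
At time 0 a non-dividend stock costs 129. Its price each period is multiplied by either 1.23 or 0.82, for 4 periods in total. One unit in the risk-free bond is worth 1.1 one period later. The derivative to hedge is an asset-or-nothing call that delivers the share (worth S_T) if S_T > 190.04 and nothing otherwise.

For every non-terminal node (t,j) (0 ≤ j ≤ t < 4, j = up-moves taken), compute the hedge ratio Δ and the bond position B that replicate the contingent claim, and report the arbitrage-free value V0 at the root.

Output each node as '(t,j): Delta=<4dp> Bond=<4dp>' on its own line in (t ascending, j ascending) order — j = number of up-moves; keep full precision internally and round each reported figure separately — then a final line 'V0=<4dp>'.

(0,0): Delta=1.6858 Bond=-119.2909
(1,0): Delta=1.7494 Bond=-137.9492
(1,1): Delta=1.6661 Bond=-128.0957
(2,0): Delta=0.0000 Bond=0.0000
(2,1): Delta=2.2909 Bond=-222.1967
(2,2): Delta=1.4727 Bond=-103.1628
(3,0): Delta=0.0000 Bond=0.0000
(3,1): Delta=0.0000 Bond=0.0000
(3,2): Delta=3.0000 Bond=-357.8955
(3,3): Delta=1.0000 Bond=0.0000
V0=98.1781

Since d<R<u, set p* = (R−d)/(u−d) = 0.6829; price each node as the discounted p*-expectation of its children.
Terminal values V(4,·): V(4,0)=0.0000, V(4,1)=0.0000, V(4,2)=0.0000, V(4,3)=196.8425, V(4,4)=295.2638
  t=3,j=0: stock 71.1265 → up 87.4856 (V=0.0000), down 58.3237 (V=0.0000). Price 0.0000; hedge Δ=0.0000, bond B=0.0000.
  t=3,j=1: stock 106.6897 → up 131.2283 (V=0.0000), down 87.4856 (V=0.0000). Price 0.0000; hedge Δ=0.0000, bond B=0.0000.
  t=3,j=2: stock 160.0346 → up 196.8425 (V=196.8425), down 131.2283 (V=0.0000). Price 122.2082; hedge Δ=3.0000, bond B=-357.8955.
  t=3,j=3: stock 240.0518 → up 295.2638 (V=295.2638), down 196.8425 (V=196.8425). Price 240.0518; hedge Δ=1.0000, bond B=0.0000.
  t=2,j=0: stock 86.7396 → up 106.6897 (V=0.0000), down 71.1265 (V=0.0000). Price 0.0000; hedge Δ=0.0000, bond B=0.0000.
  t=2,j=1: stock 130.1094 → up 160.0346 (V=122.2082), down 106.6897 (V=0.0000). Price 75.8721; hedge Δ=2.2909, bond B=-222.1967.
  t=2,j=2: stock 195.1641 → up 240.0518 (V=240.0518), down 160.0346 (V=122.2082). Price 184.2607; hedge Δ=1.4727, bond B=-103.1628.
  t=1,j=0: stock 105.7800 → up 130.1094 (V=75.8721), down 86.7396 (V=0.0000). Price 47.1046; hedge Δ=1.7494, bond B=-137.9492.
  t=1,j=1: stock 158.6700 → up 195.1641 (V=184.2607), down 130.1094 (V=75.8721). Price 136.2669; hedge Δ=1.6661, bond B=-128.0957.
  t=0,j=0: stock 129.0000 → up 158.6700 (V=136.2669), down 105.7800 (V=47.1046). Price 98.1781; hedge Δ=1.6858, bond B=-119.2909.
The time-0 hedge costs 98.1781, which is the no-arbitrage price.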